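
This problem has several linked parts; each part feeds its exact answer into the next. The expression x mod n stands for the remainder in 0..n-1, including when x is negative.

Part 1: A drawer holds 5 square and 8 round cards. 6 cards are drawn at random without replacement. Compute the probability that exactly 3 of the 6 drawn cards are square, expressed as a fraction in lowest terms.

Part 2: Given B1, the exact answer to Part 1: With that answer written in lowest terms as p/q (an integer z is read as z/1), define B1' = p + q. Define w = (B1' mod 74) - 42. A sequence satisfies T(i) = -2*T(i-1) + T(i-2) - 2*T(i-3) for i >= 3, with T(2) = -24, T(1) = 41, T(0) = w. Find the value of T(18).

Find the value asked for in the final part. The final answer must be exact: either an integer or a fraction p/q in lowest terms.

Part 1: total draws C(13,6) = 1716; favorable C(5,3)*C(8,3) = 560; P = 140/429; answer 140/429
Part 2: B1 = 140/429; threaded value p + q = 569; w = 9; T(3) = -2*(-24) + 1*(41) - 2*(9) = 71; iterating: T(3)=71, T(4)=-248, T(5)=615, T(6)=-1620, T(7)=4351, T(8)=-11552, T(9)=30695, T(10)=-81644, T(11)=217087, T(12)=-577208, T(13)=1534791, T(14)=-4080964, T(15)=10851135, T(16)=-28852816, T(17)=76718695, T(18)=-203992476; answer -203992476

-203992476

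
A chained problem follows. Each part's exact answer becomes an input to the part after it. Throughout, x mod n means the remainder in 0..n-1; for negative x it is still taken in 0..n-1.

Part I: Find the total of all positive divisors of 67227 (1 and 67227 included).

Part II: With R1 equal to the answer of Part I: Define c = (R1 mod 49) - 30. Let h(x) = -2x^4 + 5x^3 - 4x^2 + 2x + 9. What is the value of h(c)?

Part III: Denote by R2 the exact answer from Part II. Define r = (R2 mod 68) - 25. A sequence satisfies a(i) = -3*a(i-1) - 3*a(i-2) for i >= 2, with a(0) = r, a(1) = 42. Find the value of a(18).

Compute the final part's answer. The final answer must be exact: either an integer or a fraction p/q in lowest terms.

Part I: 67227 = 3 * 22409; sigma = (1 + 3) * (1 + 22409) = 4 * 22410 = 89640; answer 89640
Part II: R1 = 89640; c = -11; -2*(-11)^4 + 5*(-11)^3 - 4*(-11)^2 + 2*(-11)^1 + 9 = (-29282) + (-6655) + (-484) + (-22) + (9) = -36434; answer -36434
Part III: R2 = -36434; r = -11; a(2) = -3*(42) - 3*(-11) = -93; iterating: a(2)=-93, a(3)=153, a(4)=-180, a(5)=81, a(6)=297, a(7)=-1134, a(8)=2511, a(9)=-4131, a(10)=4860, a(11)=-2187, a(12)=-8019, a(13)=30618, a(14)=-67797, a(15)=111537, a(16)=-131220, a(17)=59049, a(18)=216513; answer 216513

216513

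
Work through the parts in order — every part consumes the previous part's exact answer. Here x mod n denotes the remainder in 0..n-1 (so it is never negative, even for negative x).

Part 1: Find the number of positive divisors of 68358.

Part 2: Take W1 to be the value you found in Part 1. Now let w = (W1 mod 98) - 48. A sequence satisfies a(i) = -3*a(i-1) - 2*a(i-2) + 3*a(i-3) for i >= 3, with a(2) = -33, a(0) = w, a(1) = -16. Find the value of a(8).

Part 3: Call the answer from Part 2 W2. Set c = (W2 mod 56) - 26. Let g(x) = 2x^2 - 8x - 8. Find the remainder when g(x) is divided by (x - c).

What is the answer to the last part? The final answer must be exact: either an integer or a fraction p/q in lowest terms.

16

Part 1: 68358 = 2 * 3 * 11393; number of divisors = (1+1) * (1+1) * (1+1) = 8; answer 8
Part 2: W1 = 8; w = -40; a(3) = -3*(-33) - 2*(-16) + 3*(-40) = 11; iterating: a(3)=11, a(4)=-15, a(5)=-76, a(6)=291, a(7)=-766, a(8)=1488; answer 1488
Part 3: W2 = 1488; c = 6; remainder = value at the root: 2*(6)^2 - 8*(6)^1 - 8 = (72) + (-48) + (-8) = 16; answer 16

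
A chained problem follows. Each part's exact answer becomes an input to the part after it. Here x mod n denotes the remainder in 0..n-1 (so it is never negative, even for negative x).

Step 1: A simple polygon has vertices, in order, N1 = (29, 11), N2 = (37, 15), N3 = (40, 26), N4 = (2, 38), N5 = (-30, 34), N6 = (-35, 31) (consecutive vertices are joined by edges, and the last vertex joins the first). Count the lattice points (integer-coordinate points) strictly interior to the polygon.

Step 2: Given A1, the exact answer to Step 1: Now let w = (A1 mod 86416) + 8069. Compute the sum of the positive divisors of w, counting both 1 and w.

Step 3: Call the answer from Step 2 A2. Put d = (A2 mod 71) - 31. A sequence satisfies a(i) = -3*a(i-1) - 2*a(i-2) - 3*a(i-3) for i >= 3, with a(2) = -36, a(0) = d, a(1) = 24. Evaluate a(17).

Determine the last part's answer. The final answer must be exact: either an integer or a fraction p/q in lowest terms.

Step 1: cross terms: (29*15 - 37*11)=28, (37*26 - 40*15)=362, (40*38 - 2*26)=1468, (2*34 - -30*38)=1208, (-30*31 - -35*34)=260, (-35*11 - 29*31)=-1284; twice the area = |2042| = 2042; area = 1021; boundary points = 4 + 1 + 2 + 4 + 1 + 4 = 16; strictly interior points = area - boundary/2 + 1 = 1014; answer 1014
Step 2: A1 = 1014; w = 9083; 9083 = 31 * 293; sigma = (1 + 31) * (1 + 293) = 32 * 294 = 9408; answer 9408
Step 3: A2 = 9408; d = 5; a(3) = -3*(-36) - 2*(24) - 3*(5) = 45; iterating: a(3)=45, a(4)=-135, a(5)=423, a(6)=-1134, a(7)=2961, a(8)=-7884, a(9)=21132, a(10)=-56511, a(11)=150921, a(12)=-403137, a(13)=1077102, a(14)=-2877795, a(15)=7688592, a(16)=-20541492, a(17)=54880677; answer 54880677

54880677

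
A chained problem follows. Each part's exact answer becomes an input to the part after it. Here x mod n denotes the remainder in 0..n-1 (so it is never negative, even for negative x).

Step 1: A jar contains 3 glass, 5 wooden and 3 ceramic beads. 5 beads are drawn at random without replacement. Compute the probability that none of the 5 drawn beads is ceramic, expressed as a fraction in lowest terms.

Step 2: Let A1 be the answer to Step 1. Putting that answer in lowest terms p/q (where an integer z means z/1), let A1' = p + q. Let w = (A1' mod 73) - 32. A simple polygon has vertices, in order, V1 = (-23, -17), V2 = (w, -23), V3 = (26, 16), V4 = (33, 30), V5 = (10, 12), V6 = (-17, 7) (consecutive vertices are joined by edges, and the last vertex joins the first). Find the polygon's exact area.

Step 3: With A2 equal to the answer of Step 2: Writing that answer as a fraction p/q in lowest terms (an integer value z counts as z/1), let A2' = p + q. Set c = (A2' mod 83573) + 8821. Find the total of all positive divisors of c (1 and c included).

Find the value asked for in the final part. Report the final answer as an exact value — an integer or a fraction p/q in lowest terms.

18228

Step 1: total draws C(11,5) = 462; favorable C(8,5) = 56; P = 4/33; answer 4/33
Step 2: A1 = 4/33; threaded value p + q = 37; w = 5; cross terms: (-23*-23 - 5*-17)=614, (5*16 - 26*-23)=678, (26*30 - 33*16)=252, (33*12 - 10*30)=96, (10*7 - -17*12)=274, (-17*-17 - -23*7)=450; twice the area = |2364| = 2364; area = 1182; answer 1182
Step 3: A2 = 1182; threaded value p + q = 1183; c = 10004; 10004 = 2^2 * 41 * 61; sigma = (1 + 2 + 4) * (1 + 41) * (1 + 61) = 7 * 42 * 62 = 18228; answer 18228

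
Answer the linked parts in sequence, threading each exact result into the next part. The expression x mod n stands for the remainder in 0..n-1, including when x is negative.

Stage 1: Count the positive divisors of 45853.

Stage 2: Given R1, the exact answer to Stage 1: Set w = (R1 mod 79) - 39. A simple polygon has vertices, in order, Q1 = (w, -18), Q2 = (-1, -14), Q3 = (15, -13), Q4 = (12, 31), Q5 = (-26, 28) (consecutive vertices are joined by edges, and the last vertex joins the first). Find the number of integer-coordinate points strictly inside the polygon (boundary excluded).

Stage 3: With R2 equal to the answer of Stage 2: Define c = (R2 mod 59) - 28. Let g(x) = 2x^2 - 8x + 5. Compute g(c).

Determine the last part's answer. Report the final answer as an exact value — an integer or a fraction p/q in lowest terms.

447

Stage 1: 45853 is prime, so its only divisors are 1 and 45853; count = 2; answer 2
Stage 2: R1 = 2; w = -37; cross terms: (-37*-14 - -1*-18)=500, (-1*-13 - 15*-14)=223, (15*31 - 12*-13)=621, (12*28 - -26*31)=1142, (-26*-18 - -37*28)=1504; twice the area = |3990| = 3990; area = 1995; boundary points = 4 + 1 + 1 + 1 + 1 = 8; strictly interior points = area - boundary/2 + 1 = 1992; answer 1992
Stage 3: R2 = 1992; c = 17; 2*(17)^2 - 8*(17)^1 + 5 = (578) + (-136) + (5) = 447; answer 447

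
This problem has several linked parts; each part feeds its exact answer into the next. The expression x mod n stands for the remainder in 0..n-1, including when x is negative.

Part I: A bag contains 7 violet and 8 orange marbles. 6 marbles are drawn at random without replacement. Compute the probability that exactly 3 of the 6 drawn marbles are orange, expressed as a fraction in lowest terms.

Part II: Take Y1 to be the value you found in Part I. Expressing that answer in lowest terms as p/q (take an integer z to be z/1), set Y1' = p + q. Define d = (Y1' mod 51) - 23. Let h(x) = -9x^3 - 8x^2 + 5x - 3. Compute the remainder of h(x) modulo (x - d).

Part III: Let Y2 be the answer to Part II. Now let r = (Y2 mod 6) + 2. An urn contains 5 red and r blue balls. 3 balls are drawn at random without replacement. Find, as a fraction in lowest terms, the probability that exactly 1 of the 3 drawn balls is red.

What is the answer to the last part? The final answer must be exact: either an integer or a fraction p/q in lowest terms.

21/44

Part I: total draws C(15,6) = 5005; favorable C(8,3)*C(7,3) = 1960; P = 56/143; answer 56/143
Part II: Y1 = 56/143; threaded value p + q = 199; d = 23; remainder = value at the root: -9*(23)^3 - 8*(23)^2 + 5*(23)^1 - 3 = (-109503) + (-4232) + (115) + (-3) = -113623; answer -113623
Part III: Y2 = -113623; r = 7; total draws C(12,3) = 220; favorable C(5,1)*C(7,2) = 105; P = 21/44; answer 21/44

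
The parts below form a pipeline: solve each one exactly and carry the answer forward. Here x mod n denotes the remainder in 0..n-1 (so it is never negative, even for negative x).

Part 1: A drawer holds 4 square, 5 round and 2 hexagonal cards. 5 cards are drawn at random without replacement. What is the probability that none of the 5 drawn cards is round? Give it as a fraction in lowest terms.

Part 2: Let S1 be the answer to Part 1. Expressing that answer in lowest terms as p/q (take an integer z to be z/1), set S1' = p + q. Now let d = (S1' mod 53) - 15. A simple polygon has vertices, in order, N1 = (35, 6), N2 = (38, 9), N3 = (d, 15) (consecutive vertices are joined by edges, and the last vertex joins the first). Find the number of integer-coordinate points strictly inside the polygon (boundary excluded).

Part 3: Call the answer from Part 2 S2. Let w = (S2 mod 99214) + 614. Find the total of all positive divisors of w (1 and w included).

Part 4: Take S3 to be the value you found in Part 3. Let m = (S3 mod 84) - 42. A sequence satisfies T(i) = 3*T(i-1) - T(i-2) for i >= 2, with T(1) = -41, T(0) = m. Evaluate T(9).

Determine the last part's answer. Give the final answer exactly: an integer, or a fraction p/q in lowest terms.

-64490

Part 1: total draws C(11,5) = 462; favorable C(6,5) = 6; P = 1/77; answer 1/77
Part 2: S1 = 1/77; threaded value p + q = 78; d = 10; cross terms: (35*9 - 38*6)=87, (38*15 - 10*9)=480, (10*6 - 35*15)=-465; twice the area = |102| = 102; area = 51; boundary points = 3 + 2 + 1 = 6; strictly interior points = area - boundary/2 + 1 = 49; answer 49
Part 3: S2 = 49; w = 663; 663 = 3 * 13 * 17; sigma = (1 + 3) * (1 + 13) * (1 + 17) = 4 * 14 * 18 = 1008; answer 1008
Part 4: S3 = 1008; m = -42; T(2) = 3*(-41) - 1*(-42) = -81; iterating: T(2)=-81, T(3)=-202, T(4)=-525, T(5)=-1373, T(6)=-3594, T(7)=-9409, T(8)=-24633, T(9)=-64490; answer -64490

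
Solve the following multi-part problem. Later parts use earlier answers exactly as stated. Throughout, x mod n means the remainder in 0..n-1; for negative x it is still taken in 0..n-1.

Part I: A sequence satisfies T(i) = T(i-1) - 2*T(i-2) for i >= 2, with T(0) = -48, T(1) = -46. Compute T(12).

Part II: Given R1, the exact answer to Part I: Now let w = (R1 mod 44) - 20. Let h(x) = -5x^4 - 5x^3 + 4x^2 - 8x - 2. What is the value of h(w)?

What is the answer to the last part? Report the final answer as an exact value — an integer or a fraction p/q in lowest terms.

Part I: T(2) = 1*(-46) - 2*(-48) = 50; iterating: T(2)=50, T(3)=142, T(4)=42, T(5)=-242, T(6)=-326, T(7)=158, T(8)=810, T(9)=494, T(10)=-1126, T(11)=-2114, T(12)=138; answer 138
Part II: R1 = 138; w = -14; -5*(-14)^4 - 5*(-14)^3 + 4*(-14)^2 - 8*(-14)^1 - 2 = (-192080) + (13720) + (784) + (112) + (-2) = -177466; answer -177466

-177466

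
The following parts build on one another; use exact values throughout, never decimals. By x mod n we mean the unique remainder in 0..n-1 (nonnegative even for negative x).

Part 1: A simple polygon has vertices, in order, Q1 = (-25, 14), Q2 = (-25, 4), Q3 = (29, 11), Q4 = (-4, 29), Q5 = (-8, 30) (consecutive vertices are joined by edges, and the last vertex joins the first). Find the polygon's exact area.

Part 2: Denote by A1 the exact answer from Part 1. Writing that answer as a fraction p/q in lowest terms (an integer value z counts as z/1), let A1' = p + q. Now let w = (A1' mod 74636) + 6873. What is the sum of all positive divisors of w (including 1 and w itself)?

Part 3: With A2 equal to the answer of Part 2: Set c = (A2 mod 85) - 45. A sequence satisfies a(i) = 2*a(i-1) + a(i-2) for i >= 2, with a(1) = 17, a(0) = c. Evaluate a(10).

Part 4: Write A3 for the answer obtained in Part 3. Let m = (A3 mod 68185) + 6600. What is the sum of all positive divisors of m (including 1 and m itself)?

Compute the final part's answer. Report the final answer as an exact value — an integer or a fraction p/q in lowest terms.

88272

Part 1: cross terms: (-25*4 - -25*14)=250, (-25*11 - 29*4)=-391, (29*29 - -4*11)=885, (-4*30 - -8*29)=112, (-8*14 - -25*30)=638; twice the area = |1494| = 1494; area = 747; answer 747
Part 2: A1 = 747; threaded value p + q = 748; w = 7621; 7621 is prime, so its only divisors are 1 and 7621; sigma = 1 + 7621 = 7622; answer 7622
Part 3: A2 = 7622; c = 12; a(2) = 2*(17) + 1*(12) = 46; iterating: a(2)=46, a(3)=109, a(4)=264, a(5)=637, a(6)=1538, a(7)=3713, a(8)=8964, a(9)=21641, a(10)=52246; answer 52246
Part 4: A3 = 52246; m = 58846; 58846 = 2 * 29423; sigma = (1 + 2) * (1 + 29423) = 3 * 29424 = 88272; answer 88272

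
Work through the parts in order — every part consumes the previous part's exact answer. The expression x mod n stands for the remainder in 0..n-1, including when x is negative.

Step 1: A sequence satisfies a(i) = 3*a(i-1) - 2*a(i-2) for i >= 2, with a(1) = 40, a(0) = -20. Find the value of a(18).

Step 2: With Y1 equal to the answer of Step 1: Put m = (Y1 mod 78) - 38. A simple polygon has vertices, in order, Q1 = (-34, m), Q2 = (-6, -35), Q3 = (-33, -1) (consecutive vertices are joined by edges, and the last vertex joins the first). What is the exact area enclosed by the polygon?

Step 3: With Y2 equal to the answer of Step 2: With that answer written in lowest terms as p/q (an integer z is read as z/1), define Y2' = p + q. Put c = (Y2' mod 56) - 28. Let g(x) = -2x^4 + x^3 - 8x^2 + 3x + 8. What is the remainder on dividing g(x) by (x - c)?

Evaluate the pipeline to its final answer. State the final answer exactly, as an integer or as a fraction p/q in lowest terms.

-99622

Step 1: a(2) = 3*(40) - 2*(-20) = 160; iterating: a(2)=160, a(3)=400, a(4)=880, a(5)=1840, a(6)=3760, a(7)=7600, a(8)=15280, a(9)=30640, a(10)=61360, a(11)=122800, a(12)=245680, a(13)=491440, a(14)=982960, a(15)=1966000, a(16)=3932080, a(17)=7864240, a(18)=15728560; answer 15728560
Step 2: Y1 = 15728560; m = -22; cross terms: (-34*-35 - -6*-22)=1058, (-6*-1 - -33*-35)=-1149, (-33*-22 - -34*-1)=692; twice the area = |601| = 601; area = 601/2; answer 601/2
Step 3: Y2 = 601/2; threaded value p + q = 603; c = 15; remainder = value at the root: -2*(15)^4 + 1*(15)^3 - 8*(15)^2 + 3*(15)^1 + 8 = (-101250) + (3375) + (-1800) + (45) + (8) = -99622; answer -99622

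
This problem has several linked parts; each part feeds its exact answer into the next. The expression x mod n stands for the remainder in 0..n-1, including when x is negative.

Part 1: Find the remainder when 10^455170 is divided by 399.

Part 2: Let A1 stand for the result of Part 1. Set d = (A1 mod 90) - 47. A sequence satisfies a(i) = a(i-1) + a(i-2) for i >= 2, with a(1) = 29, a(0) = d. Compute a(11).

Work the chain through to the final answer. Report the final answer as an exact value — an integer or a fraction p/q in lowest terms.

Part 1: squarings mod 399: 10^1=10, 10^2=100, 10^4=25, 10^8=226, 10^16=4, 10^32=16, 10^64=256, 10^128=100, 10^256=25, 10^512=226, 10^1024=4, 10^2048=16, 10^4096=256, 10^8192=100, 10^16384=25, 10^32768=226, 10^65536=4, 10^131072=16, 10^262144=256; 10^455170 = 10^2 * 10^512 * 10^4096 * 10^8192 * 10^16384 * 10^32768 * 10^131072 * 10^262144 = 25 (mod 399); answer 25
Part 2: A1 = 25; d = -22; a(2) = 1*(29) + 1*(-22) = 7; iterating: a(2)=7, a(3)=36, a(4)=43, a(5)=79, a(6)=122, a(7)=201, a(8)=323, a(9)=524, a(10)=847, a(11)=1371; answer 1371

1371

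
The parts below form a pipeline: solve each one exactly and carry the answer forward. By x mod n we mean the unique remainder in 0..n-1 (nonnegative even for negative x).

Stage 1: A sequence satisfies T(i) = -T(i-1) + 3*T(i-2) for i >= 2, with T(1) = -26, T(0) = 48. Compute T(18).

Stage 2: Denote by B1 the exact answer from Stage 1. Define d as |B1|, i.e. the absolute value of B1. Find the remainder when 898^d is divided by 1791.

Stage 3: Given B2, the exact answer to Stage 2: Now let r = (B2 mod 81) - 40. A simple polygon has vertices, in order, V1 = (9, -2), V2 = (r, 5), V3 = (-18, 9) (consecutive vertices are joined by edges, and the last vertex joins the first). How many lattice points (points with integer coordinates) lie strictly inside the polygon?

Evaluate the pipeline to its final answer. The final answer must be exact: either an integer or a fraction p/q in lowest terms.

Stage 1: T(2) = -1*(-26) + 3*(48) = 170; iterating: T(2)=170, T(3)=-248, T(4)=758, T(5)=-1502, T(6)=3776, T(7)=-8282, T(8)=19610, T(9)=-44456, T(10)=103286, T(11)=-236654, T(12)=546512, T(13)=-1256474, T(14)=2896010, T(15)=-6665432, T(16)=15353462, T(17)=-35349758, T(18)=81410144; answer 81410144
Stage 2: B1 = 81410144; d = 81410144; squarings mod 1791: 898^1=898, 898^2=454, 898^4=151, 898^8=1309, 898^16=1285, 898^32=1714, 898^64=556, 898^128=1084, 898^256=160, 898^512=526, 898^1024=862, 898^2048=1570, 898^4096=484, 898^8192=1426, 898^16384=691, 898^32768=1075, 898^65536=430, 898^131072=427, 898^262144=1438, 898^524288=1030, 898^1048576=628, 898^2097152=364, 898^4194304=1753, 898^8388608=1444, 898^16777216=412, 898^33554432=1390, 898^67108864=1402; 898^81410144 = 898^32 * 898^64 * 898^2048 * 898^4096 * 898^8192 * 898^131072 * 898^524288 * 898^1048576 * 898^4194304 * 898^8388608 * 898^67108864 = 1570 (mod 1791); answer 1570
Stage 3: B2 = 1570; r = -9; cross terms: (9*5 - -9*-2)=27, (-9*9 - -18*5)=9, (-18*-2 - 9*9)=-45; twice the area = |-9| = 9; area = 9/2; boundary points = 1 + 1 + 1 = 3; strictly interior points = area - boundary/2 + 1 = 4; answer 4

4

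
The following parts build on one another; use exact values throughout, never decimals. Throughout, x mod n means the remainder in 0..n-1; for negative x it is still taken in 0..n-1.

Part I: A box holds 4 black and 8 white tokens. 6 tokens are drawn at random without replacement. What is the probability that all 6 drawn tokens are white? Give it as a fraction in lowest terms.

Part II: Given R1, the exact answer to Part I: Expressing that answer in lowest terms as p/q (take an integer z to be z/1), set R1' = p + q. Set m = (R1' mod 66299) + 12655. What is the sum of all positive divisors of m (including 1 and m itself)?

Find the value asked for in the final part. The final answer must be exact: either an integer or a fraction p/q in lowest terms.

12690

Part I: total draws C(12,6) = 924; favorable C(8,6) = 28; P = 1/33; answer 1/33
Part II: R1 = 1/33; threaded value p + q = 34; m = 12689; 12689 is prime, so its only divisors are 1 and 12689; sigma = 1 + 12689 = 12690; answer 12690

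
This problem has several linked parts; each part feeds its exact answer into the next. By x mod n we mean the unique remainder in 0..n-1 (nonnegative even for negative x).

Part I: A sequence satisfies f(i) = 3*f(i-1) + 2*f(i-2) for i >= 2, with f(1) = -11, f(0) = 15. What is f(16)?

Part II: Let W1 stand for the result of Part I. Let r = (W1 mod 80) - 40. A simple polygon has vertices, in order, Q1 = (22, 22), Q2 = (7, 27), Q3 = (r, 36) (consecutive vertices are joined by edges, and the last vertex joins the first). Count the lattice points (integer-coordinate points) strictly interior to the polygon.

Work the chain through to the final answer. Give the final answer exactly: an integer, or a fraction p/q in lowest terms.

16

Part I: f(2) = 3*(-11) + 2*(15) = -3; iterating: f(2)=-3, f(3)=-31, f(4)=-99, f(5)=-359, f(6)=-1275, f(7)=-4543, f(8)=-16179, f(9)=-57623, f(10)=-205227, f(11)=-730927, f(12)=-2603235, f(13)=-9271559, f(14)=-33021147, f(15)=-117606559, f(16)=-418861971; answer -418861971
Part II: W1 = -418861971; r = -11; cross terms: (22*27 - 7*22)=440, (7*36 - -11*27)=549, (-11*22 - 22*36)=-1034; twice the area = |-45| = 45; area = 45/2; boundary points = 5 + 9 + 1 = 15; strictly interior points = area - boundary/2 + 1 = 16; answer 16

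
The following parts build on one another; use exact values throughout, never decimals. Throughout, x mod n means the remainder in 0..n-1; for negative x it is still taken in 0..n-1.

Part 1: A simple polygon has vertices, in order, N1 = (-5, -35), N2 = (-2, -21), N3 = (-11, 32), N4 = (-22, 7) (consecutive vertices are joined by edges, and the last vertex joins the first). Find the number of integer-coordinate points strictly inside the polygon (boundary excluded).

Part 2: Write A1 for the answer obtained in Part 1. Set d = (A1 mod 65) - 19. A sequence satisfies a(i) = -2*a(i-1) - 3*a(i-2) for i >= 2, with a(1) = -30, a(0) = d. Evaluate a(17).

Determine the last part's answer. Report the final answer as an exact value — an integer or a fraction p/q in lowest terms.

Part 1: cross terms: (-5*-21 - -2*-35)=35, (-2*32 - -11*-21)=-295, (-11*7 - -22*32)=627, (-22*-35 - -5*7)=805; twice the area = |1172| = 1172; area = 586; boundary points = 1 + 1 + 1 + 1 = 4; strictly interior points = area - boundary/2 + 1 = 585; answer 585
Part 2: A1 = 585; d = -19; a(2) = -2*(-30) - 3*(-19) = 117; iterating: a(2)=117, a(3)=-144, a(4)=-63, a(5)=558, a(6)=-927, a(7)=180, a(8)=2421, a(9)=-5382, a(10)=3501, a(11)=9144, a(12)=-28791, a(13)=30150, a(14)=26073, a(15)=-142596, a(16)=206973, a(17)=13842; answer 13842

13842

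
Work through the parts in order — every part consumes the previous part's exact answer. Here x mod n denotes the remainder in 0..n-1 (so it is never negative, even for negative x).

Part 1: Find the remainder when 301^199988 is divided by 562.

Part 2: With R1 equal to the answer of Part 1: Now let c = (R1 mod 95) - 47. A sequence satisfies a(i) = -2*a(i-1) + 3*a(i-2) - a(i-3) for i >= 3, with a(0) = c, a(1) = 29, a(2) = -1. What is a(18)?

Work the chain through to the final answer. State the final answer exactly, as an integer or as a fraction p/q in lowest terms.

Part 1: squarings mod 562: 301^1=301, 301^2=119, 301^4=111, 301^8=519, 301^16=163, 301^32=155, 301^64=421, 301^128=211, 301^256=123, 301^512=517, 301^1024=339, 301^2048=273, 301^4096=345, 301^8192=443, 301^16384=111, 301^32768=519, 301^65536=163, 301^131072=155; 301^199988 = 301^4 * 301^16 * 301^32 * 301^256 * 301^1024 * 301^2048 * 301^65536 * 301^131072 = 85 (mod 562); answer 85
Part 2: R1 = 85; c = 38; a(3) = -2*(-1) + 3*(29) - 1*(38) = 51; iterating: a(3)=51, a(4)=-134, a(5)=422, a(6)=-1297, a(7)=3994, a(8)=-12301, a(9)=37881, a(10)=-116659, a(11)=359262, a(12)=-1106382, a(13)=3407209, a(14)=-10492826, a(15)=32313661, a(16)=-99513009, a(17)=306459827, a(18)=-943772342; answer -943772342

-943772342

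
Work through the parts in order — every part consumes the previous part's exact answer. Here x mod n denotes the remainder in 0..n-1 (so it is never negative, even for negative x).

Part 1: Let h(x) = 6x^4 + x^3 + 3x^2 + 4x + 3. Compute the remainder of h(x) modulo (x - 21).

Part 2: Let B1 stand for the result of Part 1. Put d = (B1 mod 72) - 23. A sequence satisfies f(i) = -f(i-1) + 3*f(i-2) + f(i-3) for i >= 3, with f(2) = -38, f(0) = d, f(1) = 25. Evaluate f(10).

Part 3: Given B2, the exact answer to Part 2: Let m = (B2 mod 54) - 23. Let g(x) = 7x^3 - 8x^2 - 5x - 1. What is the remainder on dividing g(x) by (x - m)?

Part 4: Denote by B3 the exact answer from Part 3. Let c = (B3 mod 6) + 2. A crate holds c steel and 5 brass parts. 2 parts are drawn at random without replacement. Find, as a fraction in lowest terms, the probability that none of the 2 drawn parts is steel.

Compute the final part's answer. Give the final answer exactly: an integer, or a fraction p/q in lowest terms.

5/33

Part 1: remainder = value at the root: 6*(21)^4 + 1*(21)^3 + 3*(21)^2 + 4*(21)^1 + 3 = (1166886) + (9261) + (1323) + (84) + (3) = 1177557; answer 1177557
Part 2: B1 = 1177557; d = 46; f(3) = -1*(-38) + 3*(25) + 1*(46) = 159; iterating: f(3)=159, f(4)=-248, f(5)=687, f(6)=-1272, f(7)=3085, f(8)=-6214, f(9)=14197, f(10)=-29754; answer -29754
Part 3: B2 = -29754; m = -23; remainder = value at the root: 7*(-23)^3 - 8*(-23)^2 - 5*(-23)^1 - 1 = (-85169) + (-4232) + (115) + (-1) = -89287; answer -89287
Part 4: B3 = -89287; c = 7; total draws C(12,2) = 66; favorable C(5,2) = 10; P = 5/33; answer 5/33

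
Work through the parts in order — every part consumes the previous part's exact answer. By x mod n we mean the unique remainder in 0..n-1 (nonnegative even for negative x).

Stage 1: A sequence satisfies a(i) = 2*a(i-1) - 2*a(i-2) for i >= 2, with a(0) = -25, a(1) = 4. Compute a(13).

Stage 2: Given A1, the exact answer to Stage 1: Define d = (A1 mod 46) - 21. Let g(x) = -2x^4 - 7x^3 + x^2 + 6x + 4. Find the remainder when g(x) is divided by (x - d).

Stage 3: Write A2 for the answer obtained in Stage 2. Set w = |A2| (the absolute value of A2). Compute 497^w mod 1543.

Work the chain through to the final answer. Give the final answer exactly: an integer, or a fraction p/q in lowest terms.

Stage 1: a(2) = 2*(4) - 2*(-25) = 58; iterating: a(2)=58, a(3)=108, a(4)=100, a(5)=-16, a(6)=-232, a(7)=-432, a(8)=-400, a(9)=64, a(10)=928, a(11)=1728, a(12)=1600, a(13)=-256; answer -256
Stage 2: A1 = -256; d = -1; remainder = value at the root: -2*(-1)^4 - 7*(-1)^3 + 1*(-1)^2 + 6*(-1)^1 + 4 = (-2) + (7) + (1) + (-6) + (4) = 4; answer 4
Stage 3: A2 = 4; w = 4; squarings mod 1543: 497^1=497, 497^2=129, 497^4=1211; 497^4 = 497^4 = 1211 (mod 1543); answer 1211

1211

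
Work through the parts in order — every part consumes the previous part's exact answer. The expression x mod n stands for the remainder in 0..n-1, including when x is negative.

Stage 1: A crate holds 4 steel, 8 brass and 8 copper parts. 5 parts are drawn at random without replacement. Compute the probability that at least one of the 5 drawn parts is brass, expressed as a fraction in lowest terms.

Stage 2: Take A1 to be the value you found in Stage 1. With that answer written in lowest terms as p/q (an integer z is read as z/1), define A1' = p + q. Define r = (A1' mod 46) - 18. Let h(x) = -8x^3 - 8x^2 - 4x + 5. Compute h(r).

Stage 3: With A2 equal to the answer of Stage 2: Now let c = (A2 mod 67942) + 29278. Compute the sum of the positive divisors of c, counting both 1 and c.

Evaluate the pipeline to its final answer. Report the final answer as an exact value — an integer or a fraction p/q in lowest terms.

29288

Stage 1: total draws C(20,5) = 15504; complement C(12,5) = 792; favorable 15504 - 792 = 14712; P = 613/646; answer 613/646
Stage 2: A1 = 613/646; threaded value p + q = 1259; r = -1; -8*(-1)^3 - 8*(-1)^2 - 4*(-1)^1 + 5 = (8) + (-8) + (4) + (5) = 9; answer 9
Stage 3: A2 = 9; c = 29287; 29287 is prime, so its only divisors are 1 and 29287; sigma = 1 + 29287 = 29288; answer 29288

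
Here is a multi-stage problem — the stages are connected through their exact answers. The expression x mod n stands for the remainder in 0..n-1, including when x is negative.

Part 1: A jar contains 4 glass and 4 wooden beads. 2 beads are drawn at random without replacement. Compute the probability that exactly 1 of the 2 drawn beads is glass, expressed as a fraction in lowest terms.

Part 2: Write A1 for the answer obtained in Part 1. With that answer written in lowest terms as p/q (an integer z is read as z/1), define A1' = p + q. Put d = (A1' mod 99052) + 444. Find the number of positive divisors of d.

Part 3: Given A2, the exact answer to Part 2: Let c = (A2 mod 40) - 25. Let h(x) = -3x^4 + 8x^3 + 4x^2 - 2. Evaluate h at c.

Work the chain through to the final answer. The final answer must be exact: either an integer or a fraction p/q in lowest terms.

Part 1: total draws C(8,2) = 28; favorable C(4,1)*C(4,1) = 16; P = 4/7; answer 4/7
Part 2: A1 = 4/7; threaded value p + q = 11; d = 455; 455 = 5 * 7 * 13; number of divisors = (1+1) * (1+1) * (1+1) = 8; answer 8
Part 3: A2 = 8; c = -17; -3*(-17)^4 + 8*(-17)^3 + 4*(-17)^2 - 2 = (-250563) + (-39304) + (1156) + (-2) = -288713; answer -288713

-288713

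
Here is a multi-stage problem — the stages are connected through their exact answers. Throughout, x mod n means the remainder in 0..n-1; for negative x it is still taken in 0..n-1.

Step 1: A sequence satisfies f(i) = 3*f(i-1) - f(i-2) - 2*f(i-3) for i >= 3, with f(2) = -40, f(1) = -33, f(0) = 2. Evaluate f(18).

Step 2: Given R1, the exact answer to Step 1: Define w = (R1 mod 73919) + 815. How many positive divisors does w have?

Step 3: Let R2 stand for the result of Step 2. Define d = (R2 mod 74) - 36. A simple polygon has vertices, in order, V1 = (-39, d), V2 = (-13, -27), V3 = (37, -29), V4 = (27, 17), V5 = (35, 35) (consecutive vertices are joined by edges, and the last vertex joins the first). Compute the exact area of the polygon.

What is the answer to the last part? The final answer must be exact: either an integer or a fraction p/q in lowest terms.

2202

Step 1: f(3) = 3*(-40) - 1*(-33) - 2*(2) = -91; iterating: f(3)=-91, f(4)=-167, f(5)=-330, f(6)=-641, f(7)=-1259, f(8)=-2476, f(9)=-4887, f(10)=-9667, f(11)=-19162, f(12)=-38045, f(13)=-75639, f(14)=-150548, f(15)=-299915, f(16)=-597919, f(17)=-1192746, f(18)=-2380489; answer -2380489
Step 2: R1 = -2380489; w = 59653; 59653 = 11^2 * 17 * 29; number of divisors = (2+1) * (1+1) * (1+1) = 12; answer 12
Step 3: R2 = 12; d = -24; cross terms: (-39*-27 - -13*-24)=741, (-13*-29 - 37*-27)=1376, (37*17 - 27*-29)=1412, (27*35 - 35*17)=350, (35*-24 - -39*35)=525; twice the area = |4404| = 4404; area = 2202; answer 2202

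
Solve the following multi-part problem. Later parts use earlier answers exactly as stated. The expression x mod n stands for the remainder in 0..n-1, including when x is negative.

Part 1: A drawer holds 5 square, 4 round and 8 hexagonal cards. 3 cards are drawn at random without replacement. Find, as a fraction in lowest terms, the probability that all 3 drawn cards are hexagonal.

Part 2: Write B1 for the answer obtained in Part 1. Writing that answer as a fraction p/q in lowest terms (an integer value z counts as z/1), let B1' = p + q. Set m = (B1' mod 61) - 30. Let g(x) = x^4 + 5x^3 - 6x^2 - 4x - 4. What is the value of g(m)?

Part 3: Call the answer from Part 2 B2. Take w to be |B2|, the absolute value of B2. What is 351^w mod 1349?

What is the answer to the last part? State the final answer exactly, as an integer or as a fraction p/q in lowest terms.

Part 1: total draws C(17,3) = 680; favorable C(8,3) = 56; P = 7/85; answer 7/85
Part 2: B1 = 7/85; threaded value p + q = 92; m = 1; 1*(1)^4 + 5*(1)^3 - 6*(1)^2 - 4*(1)^1 - 4 = (1) + (5) + (-6) + (-4) + (-4) = -8; answer -8
Part 3: B2 = -8; w = 8; squarings mod 1349: 351^1=351, 351^2=442, 351^4=1108, 351^8=74; 351^8 = 351^8 = 74 (mod 1349); answer 74

74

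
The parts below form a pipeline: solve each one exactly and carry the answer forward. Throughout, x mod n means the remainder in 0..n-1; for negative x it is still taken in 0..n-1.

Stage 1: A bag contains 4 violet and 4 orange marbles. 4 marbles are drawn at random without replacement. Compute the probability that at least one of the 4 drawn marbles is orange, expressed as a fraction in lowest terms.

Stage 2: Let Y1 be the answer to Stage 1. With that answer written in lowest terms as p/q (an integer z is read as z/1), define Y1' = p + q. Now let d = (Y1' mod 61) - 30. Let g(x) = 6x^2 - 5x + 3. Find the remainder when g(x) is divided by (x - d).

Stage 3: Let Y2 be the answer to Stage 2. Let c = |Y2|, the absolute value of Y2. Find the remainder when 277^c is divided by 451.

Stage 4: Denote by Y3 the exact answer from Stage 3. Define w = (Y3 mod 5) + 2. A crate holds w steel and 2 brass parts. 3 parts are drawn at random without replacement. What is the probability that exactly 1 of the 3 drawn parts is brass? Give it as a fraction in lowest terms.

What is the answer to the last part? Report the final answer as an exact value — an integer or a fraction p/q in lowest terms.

15/28

Stage 1: total draws C(8,4) = 70; complement C(4,4) = 1; favorable 70 - 1 = 69; P = 69/70; answer 69/70
Stage 2: Y1 = 69/70; threaded value p + q = 139; d = -13; remainder = value at the root: 6*(-13)^2 - 5*(-13)^1 + 3 = (1014) + (65) + (3) = 1082; answer 1082
Stage 3: Y2 = 1082; c = 1082; squarings mod 451: 277^1=277, 277^2=59, 277^4=324, 277^8=344, 277^16=174, 277^32=59, 277^64=324, 277^128=344, 277^256=174, 277^512=59, 277^1024=324; 277^1082 = 277^2 * 277^8 * 277^16 * 277^32 * 277^1024 = 59 (mod 451); answer 59
Stage 4: Y3 = 59; w = 6; total draws C(8,3) = 56; favorable C(2,1)*C(6,2) = 30; P = 15/28; answer 15/28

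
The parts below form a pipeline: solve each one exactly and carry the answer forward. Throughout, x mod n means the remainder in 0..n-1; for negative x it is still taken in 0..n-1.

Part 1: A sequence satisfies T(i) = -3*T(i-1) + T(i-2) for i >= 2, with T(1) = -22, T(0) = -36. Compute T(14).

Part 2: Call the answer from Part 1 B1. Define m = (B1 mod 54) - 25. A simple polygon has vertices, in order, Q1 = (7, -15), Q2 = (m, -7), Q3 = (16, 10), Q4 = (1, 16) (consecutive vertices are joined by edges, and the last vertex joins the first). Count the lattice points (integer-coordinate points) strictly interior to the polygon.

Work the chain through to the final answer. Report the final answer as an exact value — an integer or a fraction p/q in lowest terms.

Part 1: T(2) = -3*(-22) + 1*(-36) = 30; iterating: T(2)=30, T(3)=-112, T(4)=366, T(5)=-1210, T(6)=3996, T(7)=-13198, T(8)=43590, T(9)=-143968, T(10)=475494, T(11)=-1570450, T(12)=5186844, T(13)=-17130982, T(14)=56579790; answer 56579790
Part 2: B1 = 56579790; m = 23; cross terms: (7*-7 - 23*-15)=296, (23*10 - 16*-7)=342, (16*16 - 1*10)=246, (1*-15 - 7*16)=-127; twice the area = |757| = 757; area = 757/2; boundary points = 8 + 1 + 3 + 1 = 13; strictly interior points = area - boundary/2 + 1 = 373; answer 373

373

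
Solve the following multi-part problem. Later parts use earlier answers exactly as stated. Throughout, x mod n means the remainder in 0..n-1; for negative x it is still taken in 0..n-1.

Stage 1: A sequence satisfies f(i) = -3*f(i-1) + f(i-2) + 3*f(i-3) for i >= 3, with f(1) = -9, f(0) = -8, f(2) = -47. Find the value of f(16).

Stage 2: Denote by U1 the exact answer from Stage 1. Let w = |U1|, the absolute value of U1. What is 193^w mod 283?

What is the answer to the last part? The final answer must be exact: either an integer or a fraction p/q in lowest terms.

Stage 1: f(3) = -3*(-47) + 1*(-9) + 3*(-8) = 108; iterating: f(3)=108, f(4)=-398, f(5)=1161, f(6)=-3557, f(7)=10638, f(8)=-31988, f(9)=95931, f(10)=-287867, f(11)=863568, f(12)=-2590778, f(13)=7772301, f(14)=-23316977, f(15)=69950898, f(16)=-209852768; answer -209852768
Stage 2: U1 = -209852768; w = 209852768; squarings mod 283: 193^1=193, 193^2=176, 193^4=129, 193^8=227, 193^16=23, 193^32=246, 193^64=237, 193^128=135, 193^256=113, 193^512=34, 193^1024=24, 193^2048=10, 193^4096=100, 193^8192=95, 193^16384=252, 193^32768=112, 193^65536=92, 193^131072=257, 193^262144=110, 193^524288=214, 193^1048576=233, 193^2097152=236, 193^4194304=228, 193^8388608=195, 193^16777216=103, 193^33554432=138, 193^67108864=83, 193^134217728=97; 193^209852768 = 193^32 * 193^64 * 193^256 * 193^2048 * 193^4096 * 193^131072 * 193^8388608 * 193^67108864 * 193^134217728 = 211 (mod 283); answer 211

211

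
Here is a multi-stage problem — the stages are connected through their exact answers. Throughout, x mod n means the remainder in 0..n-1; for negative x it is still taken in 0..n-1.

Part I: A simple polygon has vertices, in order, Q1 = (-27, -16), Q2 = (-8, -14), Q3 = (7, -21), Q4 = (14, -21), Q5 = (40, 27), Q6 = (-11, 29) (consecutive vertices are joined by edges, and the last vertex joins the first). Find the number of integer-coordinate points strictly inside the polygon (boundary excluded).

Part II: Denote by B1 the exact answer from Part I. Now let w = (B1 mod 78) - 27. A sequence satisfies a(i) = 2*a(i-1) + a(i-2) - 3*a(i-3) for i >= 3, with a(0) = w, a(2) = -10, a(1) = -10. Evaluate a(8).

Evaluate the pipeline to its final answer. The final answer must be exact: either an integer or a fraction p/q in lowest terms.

Part I: cross terms: (-27*-14 - -8*-16)=250, (-8*-21 - 7*-14)=266, (7*-21 - 14*-21)=147, (14*27 - 40*-21)=1218, (40*29 - -11*27)=1457, (-11*-16 - -27*29)=959; twice the area = |4297| = 4297; area = 4297/2; boundary points = 1 + 1 + 7 + 2 + 1 + 1 = 13; strictly interior points = area - boundary/2 + 1 = 2143; answer 2143
Part II: B1 = 2143; w = 10; a(3) = 2*(-10) + 1*(-10) - 3*(10) = -60; iterating: a(3)=-60, a(4)=-100, a(5)=-230, a(6)=-380, a(7)=-690, a(8)=-1070; answer -1070

-1070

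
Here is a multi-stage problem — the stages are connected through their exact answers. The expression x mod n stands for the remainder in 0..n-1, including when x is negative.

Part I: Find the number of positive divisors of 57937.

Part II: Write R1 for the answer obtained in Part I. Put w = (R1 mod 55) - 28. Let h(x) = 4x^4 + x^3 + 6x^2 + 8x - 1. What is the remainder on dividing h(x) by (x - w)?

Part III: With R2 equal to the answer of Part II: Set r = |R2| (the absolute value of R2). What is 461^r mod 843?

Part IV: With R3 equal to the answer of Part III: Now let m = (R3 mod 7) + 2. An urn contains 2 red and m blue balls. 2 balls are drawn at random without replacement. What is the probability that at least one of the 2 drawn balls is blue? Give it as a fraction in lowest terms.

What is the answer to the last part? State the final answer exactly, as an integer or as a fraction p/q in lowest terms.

Part I: 57937 = 11 * 23 * 229; number of divisors = (1+1) * (1+1) * (1+1) = 8; answer 8
Part II: R1 = 8; w = -20; remainder = value at the root: 4*(-20)^4 + 1*(-20)^3 + 6*(-20)^2 + 8*(-20)^1 - 1 = (640000) + (-8000) + (2400) + (-160) + (-1) = 634239; answer 634239
Part III: R2 = 634239; r = 634239; squarings mod 843: 461^1=461, 461^2=85, 461^4=481, 461^8=379, 461^16=331, 461^32=814, 461^64=841, 461^128=4, 461^256=16, 461^512=256, 461^1024=625, 461^2048=316, 461^4096=382, 461^8192=85, 461^16384=481, 461^32768=379, 461^65536=331, 461^131072=814, 461^262144=841, 461^524288=4; 461^634239 = 461^1 * 461^2 * 461^4 * 461^8 * 461^16 * 461^32 * 461^64 * 461^256 * 461^1024 * 461^2048 * 461^8192 * 461^32768 * 461^65536 * 461^524288 = 362 (mod 843); answer 362
Part IV: R3 = 362; m = 7; total draws C(9,2) = 36; complement C(2,2) = 1; favorable 36 - 1 = 35; P = 35/36; answer 35/36

35/36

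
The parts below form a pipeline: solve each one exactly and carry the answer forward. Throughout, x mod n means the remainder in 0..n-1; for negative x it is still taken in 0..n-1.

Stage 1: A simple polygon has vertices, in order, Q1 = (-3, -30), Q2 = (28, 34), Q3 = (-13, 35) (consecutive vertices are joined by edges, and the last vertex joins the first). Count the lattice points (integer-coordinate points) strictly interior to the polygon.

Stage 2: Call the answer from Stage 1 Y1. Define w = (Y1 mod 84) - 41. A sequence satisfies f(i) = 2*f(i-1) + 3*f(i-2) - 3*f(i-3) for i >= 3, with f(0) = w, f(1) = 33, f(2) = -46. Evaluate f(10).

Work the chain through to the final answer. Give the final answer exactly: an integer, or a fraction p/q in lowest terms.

Stage 1: cross terms: (-3*34 - 28*-30)=738, (28*35 - -13*34)=1422, (-13*-30 - -3*35)=495; twice the area = |2655| = 2655; area = 2655/2; boundary points = 1 + 1 + 5 = 7; strictly interior points = area - boundary/2 + 1 = 1325; answer 1325
Stage 2: Y1 = 1325; w = 24; f(3) = 2*(-46) + 3*(33) - 3*(24) = -65; iterating: f(3)=-65, f(4)=-367, f(5)=-791, f(6)=-2488, f(7)=-6248, f(8)=-17587, f(9)=-46454, f(10)=-126925; answer -126925

-126925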